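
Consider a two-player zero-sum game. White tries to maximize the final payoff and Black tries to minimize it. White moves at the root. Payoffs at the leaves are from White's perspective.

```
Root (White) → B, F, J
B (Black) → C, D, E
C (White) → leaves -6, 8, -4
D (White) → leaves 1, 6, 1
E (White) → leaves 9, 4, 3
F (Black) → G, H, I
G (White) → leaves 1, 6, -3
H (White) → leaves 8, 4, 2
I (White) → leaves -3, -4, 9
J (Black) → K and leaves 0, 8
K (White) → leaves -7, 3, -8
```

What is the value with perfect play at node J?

0

K: max(-7, 3, -8) = 3
J: min(3, 0, 8) = 0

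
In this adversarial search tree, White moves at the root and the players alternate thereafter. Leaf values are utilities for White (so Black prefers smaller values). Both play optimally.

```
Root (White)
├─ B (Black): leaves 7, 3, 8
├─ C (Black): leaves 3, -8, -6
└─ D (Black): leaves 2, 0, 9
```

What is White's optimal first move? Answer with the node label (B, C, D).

B (Black): min(7, 3, 8) = 3
C (Black): min(3, -8, -6) = -8
D (Black): min(2, 0, 9) = 0
Root (White): max(3, -8, 0) = 3
White picks the child with the highest value: B (value 3).

B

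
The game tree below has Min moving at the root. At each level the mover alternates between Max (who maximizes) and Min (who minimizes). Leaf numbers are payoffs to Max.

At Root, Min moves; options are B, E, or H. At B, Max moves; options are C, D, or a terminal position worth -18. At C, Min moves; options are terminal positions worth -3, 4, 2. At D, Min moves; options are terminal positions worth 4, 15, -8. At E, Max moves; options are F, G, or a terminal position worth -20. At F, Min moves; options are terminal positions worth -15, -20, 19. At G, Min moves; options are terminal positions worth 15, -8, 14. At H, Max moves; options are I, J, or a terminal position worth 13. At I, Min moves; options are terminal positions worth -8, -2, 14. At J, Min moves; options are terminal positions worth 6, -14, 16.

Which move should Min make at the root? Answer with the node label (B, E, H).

E

C (Min): min(-3, 4, 2) = -3
D (Min): min(4, 15, -8) = -8
B (Max): max(-3, -8, -18) = -3
F (Min): min(-15, -20, 19) = -20
G (Min): min(15, -8, 14) = -8
E (Max): max(-20, -8, -20) = -8
I (Min): min(-8, -2, 14) = -8
J (Min): min(6, -14, 16) = -14
H (Max): max(-8, -14, 13) = 13
Root (Min): min(-3, -8, 13) = -8
Min picks the child with the lowest value: E (value -8).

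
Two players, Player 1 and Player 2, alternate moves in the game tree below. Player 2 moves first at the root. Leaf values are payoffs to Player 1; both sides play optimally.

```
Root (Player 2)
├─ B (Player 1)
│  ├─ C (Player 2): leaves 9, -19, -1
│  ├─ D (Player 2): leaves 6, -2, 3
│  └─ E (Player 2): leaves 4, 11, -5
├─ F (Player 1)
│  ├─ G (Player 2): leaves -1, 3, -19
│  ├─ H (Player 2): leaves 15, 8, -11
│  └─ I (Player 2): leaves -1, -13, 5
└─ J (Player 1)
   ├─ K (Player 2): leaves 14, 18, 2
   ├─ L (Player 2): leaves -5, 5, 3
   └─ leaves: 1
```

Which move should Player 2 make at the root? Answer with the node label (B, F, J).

C (Player 2): min(9, -19, -1) = -19
D (Player 2): min(6, -2, 3) = -2
E (Player 2): min(4, 11, -5) = -5
B (Player 1): max(-19, -2, -5) = -2
G (Player 2): min(-1, 3, -19) = -19
H (Player 2): min(15, 8, -11) = -11
I (Player 2): min(-1, -13, 5) = -13
F (Player 1): max(-19, -11, -13) = -11
K (Player 2): min(14, 18, 2) = 2
L (Player 2): min(-5, 5, 3) = -5
J (Player 1): max(2, -5, 1) = 2
Root (Player 2): min(-2, -11, 2) = -11
Player 2 picks the child with the lowest value: F (value -11).

F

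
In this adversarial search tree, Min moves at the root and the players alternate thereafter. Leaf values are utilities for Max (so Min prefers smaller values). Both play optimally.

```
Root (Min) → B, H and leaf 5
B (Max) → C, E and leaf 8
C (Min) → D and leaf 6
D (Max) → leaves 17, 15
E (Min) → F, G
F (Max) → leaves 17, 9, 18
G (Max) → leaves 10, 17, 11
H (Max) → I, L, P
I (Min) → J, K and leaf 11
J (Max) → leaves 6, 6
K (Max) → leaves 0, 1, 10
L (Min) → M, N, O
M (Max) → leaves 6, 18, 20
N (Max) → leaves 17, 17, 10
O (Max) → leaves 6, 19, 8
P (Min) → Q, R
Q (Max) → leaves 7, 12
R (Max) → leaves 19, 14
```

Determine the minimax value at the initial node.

5

D (Max): max(17, 15) = 17
C (Min): min(17, 6) = 6
F (Max): max(17, 9, 18) = 18
G (Max): max(10, 17, 11) = 17
E (Min): min(18, 17) = 17
B (Max): max(6, 17, 8) = 17
J (Max): max(6, 6) = 6
K (Max): max(0, 1, 10) = 10
I (Min): min(6, 10, 11) = 6
M (Max): max(6, 18, 20) = 20
N (Max): max(17, 17, 10) = 17
O (Max): max(6, 19, 8) = 19
L (Min): min(20, 17, 19) = 17
Q (Max): max(7, 12) = 12
R (Max): max(19, 14) = 19
P (Min): min(12, 19) = 12
H (Max): max(6, 17, 12) = 17
Root (Min): min(17, 17, 5) = 5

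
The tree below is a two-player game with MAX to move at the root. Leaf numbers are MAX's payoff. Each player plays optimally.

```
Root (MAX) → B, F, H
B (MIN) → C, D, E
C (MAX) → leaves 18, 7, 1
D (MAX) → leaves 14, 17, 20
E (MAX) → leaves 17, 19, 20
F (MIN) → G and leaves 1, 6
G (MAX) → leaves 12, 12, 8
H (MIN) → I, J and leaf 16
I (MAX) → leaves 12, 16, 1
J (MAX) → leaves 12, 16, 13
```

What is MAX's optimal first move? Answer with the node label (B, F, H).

B

C (MAX): max(18, 7, 1) = 18
D (MAX): max(14, 17, 20) = 20
E (MAX): max(17, 19, 20) = 20
B (MIN): min(18, 20, 20) = 18
G (MAX): max(12, 12, 8) = 12
F (MIN): min(12, 1, 6) = 1
I (MAX): max(12, 16, 1) = 16
J (MAX): max(12, 16, 13) = 16
H (MIN): min(16, 16, 16) = 16
Root (MAX): max(18, 1, 16) = 18
MAX picks the child with the highest value: B (value 18).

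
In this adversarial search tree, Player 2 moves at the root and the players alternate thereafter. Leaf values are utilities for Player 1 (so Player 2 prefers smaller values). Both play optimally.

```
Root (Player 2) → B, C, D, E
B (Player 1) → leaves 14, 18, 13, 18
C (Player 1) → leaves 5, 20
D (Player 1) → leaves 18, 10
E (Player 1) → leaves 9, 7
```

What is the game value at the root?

9

B (Player 1): max(14, 18, 13, 18) = 18
C (Player 1): max(5, 20) = 20
D (Player 1): max(18, 10) = 18
E (Player 1): max(9, 7) = 9
Root (Player 2): min(18, 20, 18, 9) = 9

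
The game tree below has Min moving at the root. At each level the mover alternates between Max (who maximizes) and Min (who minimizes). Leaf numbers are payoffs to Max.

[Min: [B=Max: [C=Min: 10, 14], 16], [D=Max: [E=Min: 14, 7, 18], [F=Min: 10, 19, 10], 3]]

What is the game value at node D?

E: min(14, 7, 18) = 7
F: min(10, 19, 10) = 10
D: max(7, 10, 3) = 10

10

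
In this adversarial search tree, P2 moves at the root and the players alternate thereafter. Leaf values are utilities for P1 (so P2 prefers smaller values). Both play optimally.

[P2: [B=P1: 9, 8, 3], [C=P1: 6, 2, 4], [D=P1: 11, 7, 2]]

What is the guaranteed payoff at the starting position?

B (P1): max(9, 8, 3) = 9
C (P1): max(6, 2, 4) = 6
D (P1): max(11, 7, 2) = 11
Root (P2): min(9, 6, 11) = 6

6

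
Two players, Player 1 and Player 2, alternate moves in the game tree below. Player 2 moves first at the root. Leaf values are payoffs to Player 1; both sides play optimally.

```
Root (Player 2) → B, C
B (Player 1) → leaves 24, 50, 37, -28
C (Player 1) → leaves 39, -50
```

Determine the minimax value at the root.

B (Player 1): max(24, 50, 37, -28) = 50
C (Player 1): max(39, -50) = 39
Root (Player 2): min(50, 39) = 39

39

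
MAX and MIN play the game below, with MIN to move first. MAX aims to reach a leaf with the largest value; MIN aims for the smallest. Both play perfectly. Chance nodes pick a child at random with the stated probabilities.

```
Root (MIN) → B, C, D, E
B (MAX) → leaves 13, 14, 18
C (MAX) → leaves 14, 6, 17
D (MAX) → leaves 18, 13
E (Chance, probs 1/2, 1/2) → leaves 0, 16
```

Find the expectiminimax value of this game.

B (MAX): max(13, 14, 18) = 18
C (MAX): max(14, 6, 17) = 17
D (MAX): max(18, 13) = 18
E (Chance): 1/2·0 + 1/2·16 = 8
Root (MIN): min(18, 17, 18, 8) = 8

8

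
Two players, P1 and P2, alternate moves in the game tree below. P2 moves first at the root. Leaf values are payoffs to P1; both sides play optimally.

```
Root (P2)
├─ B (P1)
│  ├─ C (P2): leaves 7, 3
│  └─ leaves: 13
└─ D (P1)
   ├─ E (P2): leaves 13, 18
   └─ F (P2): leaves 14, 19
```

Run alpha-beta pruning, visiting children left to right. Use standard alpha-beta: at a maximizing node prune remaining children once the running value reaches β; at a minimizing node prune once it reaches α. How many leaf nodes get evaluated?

5

C [α=-∞,β=+∞]: v=3
B [α=-∞,β=+∞]: v=13
E [α=-∞,β=13]: v=13
D [α=-∞,β=13]: v=13 after child 1 ≥ β → β-cutoff, skip 1
Root [α=-∞,β=+∞]: v=13
Leaves evaluated: 5 of 7.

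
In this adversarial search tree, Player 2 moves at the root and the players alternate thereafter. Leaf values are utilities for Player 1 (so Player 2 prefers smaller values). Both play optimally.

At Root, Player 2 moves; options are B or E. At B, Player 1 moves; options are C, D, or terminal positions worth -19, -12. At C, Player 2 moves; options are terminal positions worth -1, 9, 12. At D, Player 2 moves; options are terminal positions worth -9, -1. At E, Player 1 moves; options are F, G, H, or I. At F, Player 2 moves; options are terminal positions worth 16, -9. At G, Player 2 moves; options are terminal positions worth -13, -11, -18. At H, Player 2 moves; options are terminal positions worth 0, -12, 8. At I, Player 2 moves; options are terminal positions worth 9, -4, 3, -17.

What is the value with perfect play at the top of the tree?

C (Player 2): min(-1, 9, 12) = -1
D (Player 2): min(-9, -1) = -9
B (Player 1): max(-1, -9, -19, -12) = -1
F (Player 2): min(16, -9) = -9
G (Player 2): min(-13, -11, -18) = -18
H (Player 2): min(0, -12, 8) = -12
I (Player 2): min(9, -4, 3, -17) = -17
E (Player 1): max(-9, -18, -12, -17) = -9
Root (Player 2): min(-1, -9) = -9

-9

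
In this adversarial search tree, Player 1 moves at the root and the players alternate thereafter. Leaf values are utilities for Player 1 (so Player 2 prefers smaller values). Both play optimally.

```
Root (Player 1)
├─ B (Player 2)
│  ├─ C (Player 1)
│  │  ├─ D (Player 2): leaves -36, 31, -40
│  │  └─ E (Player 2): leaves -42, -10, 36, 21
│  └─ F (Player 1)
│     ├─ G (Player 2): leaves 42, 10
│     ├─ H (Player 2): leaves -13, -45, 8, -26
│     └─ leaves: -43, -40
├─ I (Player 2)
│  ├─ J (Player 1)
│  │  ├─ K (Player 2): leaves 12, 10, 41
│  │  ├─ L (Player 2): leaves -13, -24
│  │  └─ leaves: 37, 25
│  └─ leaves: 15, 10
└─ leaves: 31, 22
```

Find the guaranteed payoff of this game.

31

D (Player 2): min(-36, 31, -40) = -40
E (Player 2): min(-42, -10, 36, 21) = -42
C (Player 1): max(-40, -42) = -40
G (Player 2): min(42, 10) = 10
H (Player 2): min(-13, -45, 8, -26) = -45
F (Player 1): max(10, -45, -43, -40) = 10
B (Player 2): min(-40, 10) = -40
K (Player 2): min(12, 10, 41) = 10
L (Player 2): min(-13, -24) = -24
J (Player 1): max(10, -24, 37, 25) = 37
I (Player 2): min(37, 15, 10) = 10
Root (Player 1): max(-40, 10, 31, 22) = 31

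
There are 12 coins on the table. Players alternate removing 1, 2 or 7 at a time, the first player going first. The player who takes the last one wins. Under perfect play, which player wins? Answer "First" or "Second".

Second

W/L table (W = player to move can force a win):
i:   0  1  2  3  4  5  6  7  8  9 10 11 12
     L  W  W  L  W  W  L  W  W  L  W  W  L
Position 12 is L, so the second player wins.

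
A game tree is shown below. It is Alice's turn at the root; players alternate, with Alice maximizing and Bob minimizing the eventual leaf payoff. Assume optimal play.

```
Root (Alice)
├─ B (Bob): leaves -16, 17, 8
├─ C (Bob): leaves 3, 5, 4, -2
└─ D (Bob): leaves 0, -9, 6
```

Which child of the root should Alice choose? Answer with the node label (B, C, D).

C

B (Bob): min(-16, 17, 8) = -16
C (Bob): min(3, 5, 4, -2) = -2
D (Bob): min(0, -9, 6) = -9
Root (Alice): max(-16, -2, -9) = -2
Alice picks the child with the highest value: C (value -2).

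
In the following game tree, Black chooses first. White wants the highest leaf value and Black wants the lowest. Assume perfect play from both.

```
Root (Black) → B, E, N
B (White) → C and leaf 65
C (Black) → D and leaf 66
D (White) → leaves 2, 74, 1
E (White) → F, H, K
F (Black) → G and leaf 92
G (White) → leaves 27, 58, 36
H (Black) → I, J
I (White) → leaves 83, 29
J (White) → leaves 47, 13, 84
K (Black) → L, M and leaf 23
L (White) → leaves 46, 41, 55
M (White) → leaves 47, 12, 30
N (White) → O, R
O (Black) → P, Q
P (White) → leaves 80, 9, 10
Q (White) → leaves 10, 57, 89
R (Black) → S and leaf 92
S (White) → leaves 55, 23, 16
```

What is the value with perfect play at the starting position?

D (White): max(2, 74, 1) = 74
C (Black): min(74, 66) = 66
B (White): max(66, 65) = 66
G (White): max(27, 58, 36) = 58
F (Black): min(58, 92) = 58
I (White): max(83, 29) = 83
J (White): max(47, 13, 84) = 84
H (Black): min(83, 84) = 83
L (White): max(46, 41, 55) = 55
M (White): max(47, 12, 30) = 47
K (Black): min(55, 47, 23) = 23
E (White): max(58, 83, 23) = 83
P (White): max(80, 9, 10) = 80
Q (White): max(10, 57, 89) = 89
O (Black): min(80, 89) = 80
S (White): max(55, 23, 16) = 55
R (Black): min(55, 92) = 55
N (White): max(80, 55) = 80
Root (Black): min(66, 83, 80) = 66

66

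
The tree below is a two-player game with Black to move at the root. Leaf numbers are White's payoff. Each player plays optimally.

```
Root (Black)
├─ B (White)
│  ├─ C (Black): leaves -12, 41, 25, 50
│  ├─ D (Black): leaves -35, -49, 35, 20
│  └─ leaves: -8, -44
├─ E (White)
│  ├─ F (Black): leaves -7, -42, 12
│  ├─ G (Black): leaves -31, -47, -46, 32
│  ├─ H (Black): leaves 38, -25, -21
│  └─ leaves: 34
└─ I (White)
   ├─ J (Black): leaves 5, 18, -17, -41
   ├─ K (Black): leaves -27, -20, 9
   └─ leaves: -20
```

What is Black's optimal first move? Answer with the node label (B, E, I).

I

C (Black): min(-12, 41, 25, 50) = -12
D (Black): min(-35, -49, 35, 20) = -49
B (White): max(-12, -49, -8, -44) = -8
F (Black): min(-7, -42, 12) = -42
G (Black): min(-31, -47, -46, 32) = -47
H (Black): min(38, -25, -21) = -25
E (White): max(-42, -47, -25, 34) = 34
J (Black): min(5, 18, -17, -41) = -41
K (Black): min(-27, -20, 9) = -27
I (White): max(-41, -27, -20) = -20
Root (Black): min(-8, 34, -20) = -20
Black picks the child with the lowest value: I (value -20).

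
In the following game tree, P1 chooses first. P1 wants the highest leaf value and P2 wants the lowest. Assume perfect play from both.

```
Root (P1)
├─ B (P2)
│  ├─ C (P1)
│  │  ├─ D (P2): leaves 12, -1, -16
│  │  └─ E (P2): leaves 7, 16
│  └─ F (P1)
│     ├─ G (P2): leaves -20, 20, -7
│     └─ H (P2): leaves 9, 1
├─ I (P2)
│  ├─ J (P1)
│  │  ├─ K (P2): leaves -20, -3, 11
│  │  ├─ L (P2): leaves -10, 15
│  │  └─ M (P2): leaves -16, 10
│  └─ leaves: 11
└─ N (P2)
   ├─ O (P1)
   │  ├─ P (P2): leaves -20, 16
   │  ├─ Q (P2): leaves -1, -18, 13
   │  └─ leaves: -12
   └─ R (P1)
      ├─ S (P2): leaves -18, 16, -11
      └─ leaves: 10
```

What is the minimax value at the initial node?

1

D (P2): min(12, -1, -16) = -16
E (P2): min(7, 16) = 7
C (P1): max(-16, 7) = 7
G (P2): min(-20, 20, -7) = -20
H (P2): min(9, 1) = 1
F (P1): max(-20, 1) = 1
B (P2): min(7, 1) = 1
K (P2): min(-20, -3, 11) = -20
L (P2): min(-10, 15) = -10
M (P2): min(-16, 10) = -16
J (P1): max(-20, -10, -16) = -10
I (P2): min(-10, 11) = -10
P (P2): min(-20, 16) = -20
Q (P2): min(-1, -18, 13) = -18
O (P1): max(-20, -18, -12) = -12
S (P2): min(-18, 16, -11) = -18
R (P1): max(-18, 10) = 10
N (P2): min(-12, 10) = -12
Root (P1): max(1, -10, -12) = 1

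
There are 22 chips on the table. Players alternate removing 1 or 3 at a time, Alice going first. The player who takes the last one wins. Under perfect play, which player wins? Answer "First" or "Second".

Second

W/L table (W = player to move can force a win):
i:   0  1  2  3  4  5  6  7  8  9 10 11 12 13 14 15 16 17 18 19 20 21 22
     L  W  L  W  L  W  L  W  L  W  L  W  L  W  L  W  L  W  L  W  L  W  L
Position 22 is L, so the second player wins.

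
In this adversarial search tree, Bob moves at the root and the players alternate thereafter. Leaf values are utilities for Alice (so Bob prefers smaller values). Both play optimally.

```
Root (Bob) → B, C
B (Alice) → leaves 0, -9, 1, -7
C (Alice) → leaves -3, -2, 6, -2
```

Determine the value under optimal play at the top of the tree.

1

B (Alice): max(0, -9, 1, -7) = 1
C (Alice): max(-3, -2, 6, -2) = 6
Root (Bob): min(1, 6) = 1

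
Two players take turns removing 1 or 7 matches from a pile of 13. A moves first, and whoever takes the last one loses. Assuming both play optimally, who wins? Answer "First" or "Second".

Second

Mark each pile size as W (mover wins) or L (mover loses):
i:   0  1  2  3  4  5  6  7  8  9 10 11 12 13
     W  L  W  L  W  L  W  L  W  L  W  L  W  L
Position 13 is L, so the second player wins.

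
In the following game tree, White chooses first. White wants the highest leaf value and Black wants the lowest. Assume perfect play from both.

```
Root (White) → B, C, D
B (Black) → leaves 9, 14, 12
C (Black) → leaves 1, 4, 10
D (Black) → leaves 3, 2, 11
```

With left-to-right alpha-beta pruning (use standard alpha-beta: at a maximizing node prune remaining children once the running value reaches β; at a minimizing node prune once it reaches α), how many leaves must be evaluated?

5

B [α=-∞,β=+∞]: v=9
C [α=9,β=+∞]: v=1 after child 1 ≤ α → α-cutoff, skip 2
D [α=9,β=+∞]: v=3 after child 1 ≤ α → α-cutoff, skip 2
Root [α=-∞,β=+∞]: v=9
Leaves evaluated: 5 of 9.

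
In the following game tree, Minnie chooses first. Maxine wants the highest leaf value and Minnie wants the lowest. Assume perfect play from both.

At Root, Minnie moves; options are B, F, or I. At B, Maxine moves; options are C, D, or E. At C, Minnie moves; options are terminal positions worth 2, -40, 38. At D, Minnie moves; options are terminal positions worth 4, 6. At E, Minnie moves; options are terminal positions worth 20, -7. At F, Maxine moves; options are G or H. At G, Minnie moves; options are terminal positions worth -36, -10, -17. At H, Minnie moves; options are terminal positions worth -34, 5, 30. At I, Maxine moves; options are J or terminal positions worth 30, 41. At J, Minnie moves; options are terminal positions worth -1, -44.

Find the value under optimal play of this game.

-34

C (Minnie): min(2, -40, 38) = -40
D (Minnie): min(4, 6) = 4
E (Minnie): min(20, -7) = -7
B (Maxine): max(-40, 4, -7) = 4
G (Minnie): min(-36, -10, -17) = -36
H (Minnie): min(-34, 5, 30) = -34
F (Maxine): max(-36, -34) = -34
J (Minnie): min(-1, -44) = -44
I (Maxine): max(-44, 30, 41) = 41
Root (Minnie): min(4, -34, 41) = -34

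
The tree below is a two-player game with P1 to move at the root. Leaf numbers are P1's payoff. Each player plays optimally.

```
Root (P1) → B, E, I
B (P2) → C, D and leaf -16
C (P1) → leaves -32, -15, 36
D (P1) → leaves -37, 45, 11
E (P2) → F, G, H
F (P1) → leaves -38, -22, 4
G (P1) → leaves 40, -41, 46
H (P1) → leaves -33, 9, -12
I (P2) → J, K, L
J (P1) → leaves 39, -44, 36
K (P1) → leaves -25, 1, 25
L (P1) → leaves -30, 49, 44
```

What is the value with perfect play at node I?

25

J: max(39, -44, 36) = 39
K: max(-25, 1, 25) = 25
L: max(-30, 49, 44) = 49
I: min(39, 25, 49) = 25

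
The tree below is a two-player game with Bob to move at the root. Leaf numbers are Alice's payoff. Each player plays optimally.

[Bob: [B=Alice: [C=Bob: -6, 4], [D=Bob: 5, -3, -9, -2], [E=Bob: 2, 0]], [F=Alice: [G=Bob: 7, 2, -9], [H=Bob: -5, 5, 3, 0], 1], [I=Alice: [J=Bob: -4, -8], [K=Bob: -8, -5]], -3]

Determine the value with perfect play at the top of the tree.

-8

C (Bob): min(-6, 4) = -6
D (Bob): min(5, -3, -9, -2) = -9
E (Bob): min(2, 0) = 0
B (Alice): max(-6, -9, 0) = 0
G (Bob): min(7, 2, -9) = -9
H (Bob): min(-5, 5, 3, 0) = -5
F (Alice): max(-9, -5, 1) = 1
J (Bob): min(-4, -8) = -8
K (Bob): min(-8, -5) = -8
I (Alice): max(-8, -8) = -8
Root (Bob): min(0, 1, -8, -3) = -8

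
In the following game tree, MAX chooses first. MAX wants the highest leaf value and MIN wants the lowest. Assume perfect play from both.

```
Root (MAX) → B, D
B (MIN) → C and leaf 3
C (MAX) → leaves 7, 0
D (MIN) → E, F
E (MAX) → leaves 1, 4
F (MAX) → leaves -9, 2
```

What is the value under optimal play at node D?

2

E: max(1, 4) = 4
F: max(-9, 2) = 2
D: min(4, 2) = 2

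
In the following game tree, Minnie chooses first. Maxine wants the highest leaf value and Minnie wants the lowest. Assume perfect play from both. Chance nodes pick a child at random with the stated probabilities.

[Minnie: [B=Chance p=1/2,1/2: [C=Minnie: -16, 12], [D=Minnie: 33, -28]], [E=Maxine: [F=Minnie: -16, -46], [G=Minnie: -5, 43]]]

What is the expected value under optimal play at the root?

C (Minnie): min(-16, 12) = -16
D (Minnie): min(33, -28) = -28
B (Chance): 1/2·-16 + 1/2·-28 = -22
F (Minnie): min(-16, -46) = -46
G (Minnie): min(-5, 43) = -5
E (Maxine): max(-46, -5) = -5
Root (Minnie): min(-22, -5) = -22

-22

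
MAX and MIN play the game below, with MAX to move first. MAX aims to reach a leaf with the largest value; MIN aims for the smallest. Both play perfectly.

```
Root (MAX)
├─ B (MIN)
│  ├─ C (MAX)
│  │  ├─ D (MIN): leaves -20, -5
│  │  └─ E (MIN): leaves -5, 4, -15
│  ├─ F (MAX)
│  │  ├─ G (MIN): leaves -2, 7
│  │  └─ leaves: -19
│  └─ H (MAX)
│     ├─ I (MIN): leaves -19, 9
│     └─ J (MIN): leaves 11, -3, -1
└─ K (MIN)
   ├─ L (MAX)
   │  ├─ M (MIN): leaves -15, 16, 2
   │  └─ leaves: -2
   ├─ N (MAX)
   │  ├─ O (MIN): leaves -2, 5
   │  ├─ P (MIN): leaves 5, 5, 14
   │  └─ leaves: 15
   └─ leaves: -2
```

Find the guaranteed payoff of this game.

D (MIN): min(-20, -5) = -20
E (MIN): min(-5, 4, -15) = -15
C (MAX): max(-20, -15) = -15
G (MIN): min(-2, 7) = -2
F (MAX): max(-2, -19) = -2
I (MIN): min(-19, 9) = -19
J (MIN): min(11, -3, -1) = -3
H (MAX): max(-19, -3) = -3
B (MIN): min(-15, -2, -3) = -15
M (MIN): min(-15, 16, 2) = -15
L (MAX): max(-15, -2) = -2
O (MIN): min(-2, 5) = -2
P (MIN): min(5, 5, 14) = 5
N (MAX): max(-2, 5, 15) = 15
K (MIN): min(-2, 15, -2) = -2
Root (MAX): max(-15, -2) = -2

-2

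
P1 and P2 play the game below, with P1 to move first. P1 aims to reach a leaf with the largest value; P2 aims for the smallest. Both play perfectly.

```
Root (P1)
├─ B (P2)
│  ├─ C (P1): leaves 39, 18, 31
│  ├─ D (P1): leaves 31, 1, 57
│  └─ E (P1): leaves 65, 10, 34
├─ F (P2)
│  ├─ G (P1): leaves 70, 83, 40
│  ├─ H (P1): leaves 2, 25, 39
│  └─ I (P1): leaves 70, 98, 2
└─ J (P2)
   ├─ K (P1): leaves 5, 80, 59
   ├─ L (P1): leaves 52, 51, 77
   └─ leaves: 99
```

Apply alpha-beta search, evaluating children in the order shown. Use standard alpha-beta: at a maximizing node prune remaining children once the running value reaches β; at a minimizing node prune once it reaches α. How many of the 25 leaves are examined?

20

C [α=-∞,β=+∞]: v=39
D [α=-∞,β=39]: v=57
E [α=-∞,β=39]: v=65 after child 1 ≥ β → β-cutoff, skip 2
B [α=-∞,β=+∞]: v=39
G [α=39,β=+∞]: v=83
H [α=39,β=83]: v=39
F [α=39,β=+∞]: v=39 after child 2 ≤ α → α-cutoff, skip 1
K [α=39,β=+∞]: v=80
L [α=39,β=80]: v=77
J [α=39,β=+∞]: v=77
Root [α=-∞,β=+∞]: v=77
Leaves evaluated: 20 of 25.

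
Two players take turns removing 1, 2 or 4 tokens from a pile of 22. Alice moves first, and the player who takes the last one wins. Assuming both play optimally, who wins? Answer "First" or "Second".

Compute winning (W) and losing (L) positions by backward induction:
i:   0  1  2  3  4  5  6  7  8  9 10 11 12 13 14 15 16 17 18 19 20 21 22
     L  W  W  L  W  W  L  W  W  L  W  W  L  W  W  L  W  W  L  W  W  L  W
Position 22 is W, so the first player wins.

First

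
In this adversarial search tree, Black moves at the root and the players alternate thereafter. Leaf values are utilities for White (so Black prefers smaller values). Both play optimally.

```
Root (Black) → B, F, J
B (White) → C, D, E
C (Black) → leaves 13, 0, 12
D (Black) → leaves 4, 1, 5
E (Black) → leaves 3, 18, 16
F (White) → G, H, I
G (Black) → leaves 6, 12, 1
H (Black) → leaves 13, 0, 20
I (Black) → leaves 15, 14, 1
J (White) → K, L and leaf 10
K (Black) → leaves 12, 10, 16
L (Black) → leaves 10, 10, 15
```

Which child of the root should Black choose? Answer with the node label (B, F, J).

C (Black): min(13, 0, 12) = 0
D (Black): min(4, 1, 5) = 1
E (Black): min(3, 18, 16) = 3
B (White): max(0, 1, 3) = 3
G (Black): min(6, 12, 1) = 1
H (Black): min(13, 0, 20) = 0
I (Black): min(15, 14, 1) = 1
F (White): max(1, 0, 1) = 1
K (Black): min(12, 10, 16) = 10
L (Black): min(10, 10, 15) = 10
J (White): max(10, 10, 10) = 10
Root (Black): min(3, 1, 10) = 1
Black picks the child with the lowest value: F (value 1).

F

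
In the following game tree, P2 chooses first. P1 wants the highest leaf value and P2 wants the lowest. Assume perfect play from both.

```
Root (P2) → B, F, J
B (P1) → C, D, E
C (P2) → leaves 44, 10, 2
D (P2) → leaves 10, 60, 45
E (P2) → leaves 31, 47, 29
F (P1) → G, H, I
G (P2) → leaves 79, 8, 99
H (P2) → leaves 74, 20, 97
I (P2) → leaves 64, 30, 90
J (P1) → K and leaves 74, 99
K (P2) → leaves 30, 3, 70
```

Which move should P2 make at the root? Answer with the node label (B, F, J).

C (P2): min(44, 10, 2) = 2
D (P2): min(10, 60, 45) = 10
E (P2): min(31, 47, 29) = 29
B (P1): max(2, 10, 29) = 29
G (P2): min(79, 8, 99) = 8
H (P2): min(74, 20, 97) = 20
I (P2): min(64, 30, 90) = 30
F (P1): max(8, 20, 30) = 30
K (P2): min(30, 3, 70) = 3
J (P1): max(3, 74, 99) = 99
Root (P2): min(29, 30, 99) = 29
P2 picks the child with the lowest value: B (value 29).

B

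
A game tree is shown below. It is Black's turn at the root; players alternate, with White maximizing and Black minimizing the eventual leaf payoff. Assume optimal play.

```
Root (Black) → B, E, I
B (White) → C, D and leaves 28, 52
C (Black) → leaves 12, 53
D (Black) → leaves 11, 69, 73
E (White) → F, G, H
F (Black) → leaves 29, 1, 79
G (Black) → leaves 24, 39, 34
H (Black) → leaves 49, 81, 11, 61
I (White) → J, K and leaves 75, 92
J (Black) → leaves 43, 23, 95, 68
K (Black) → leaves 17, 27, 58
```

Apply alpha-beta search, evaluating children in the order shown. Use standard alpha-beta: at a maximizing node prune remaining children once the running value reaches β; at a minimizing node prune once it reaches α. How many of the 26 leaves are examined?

20

C [α=-∞,β=+∞]: v=12
D [α=12,β=+∞]: v=11 after child 1 ≤ α → α-cutoff, skip 2
B [α=-∞,β=+∞]: v=52
F [α=-∞,β=52]: v=1
G [α=1,β=52]: v=24
H [α=24,β=52]: v=11 after child 3 ≤ α → α-cutoff, skip 1
E [α=-∞,β=52]: v=24
J [α=-∞,β=24]: v=23
K [α=23,β=24]: v=17 after child 1 ≤ α → α-cutoff, skip 2
I [α=-∞,β=24]: v=75 after child 3 ≥ β → β-cutoff, skip 1
Root [α=-∞,β=+∞]: v=24
Leaves evaluated: 20 of 26.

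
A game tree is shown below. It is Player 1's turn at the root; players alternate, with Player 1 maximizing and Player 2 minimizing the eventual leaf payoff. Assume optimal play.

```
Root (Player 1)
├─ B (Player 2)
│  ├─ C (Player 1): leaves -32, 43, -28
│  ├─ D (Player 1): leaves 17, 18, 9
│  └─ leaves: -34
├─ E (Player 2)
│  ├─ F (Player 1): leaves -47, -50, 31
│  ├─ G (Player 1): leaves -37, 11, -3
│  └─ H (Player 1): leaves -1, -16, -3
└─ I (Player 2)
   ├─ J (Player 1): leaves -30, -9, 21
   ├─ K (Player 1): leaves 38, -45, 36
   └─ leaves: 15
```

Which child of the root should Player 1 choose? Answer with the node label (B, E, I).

C (Player 1): max(-32, 43, -28) = 43
D (Player 1): max(17, 18, 9) = 18
B (Player 2): min(43, 18, -34) = -34
F (Player 1): max(-47, -50, 31) = 31
G (Player 1): max(-37, 11, -3) = 11
H (Player 1): max(-1, -16, -3) = -1
E (Player 2): min(31, 11, -1) = -1
J (Player 1): max(-30, -9, 21) = 21
K (Player 1): max(38, -45, 36) = 38
I (Player 2): min(21, 38, 15) = 15
Root (Player 1): max(-34, -1, 15) = 15
Player 1 picks the child with the highest value: I (value 15).

I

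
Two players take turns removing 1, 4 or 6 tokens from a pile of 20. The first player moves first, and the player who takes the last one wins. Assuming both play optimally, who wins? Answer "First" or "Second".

Second

Positions where the player to move wins (W) vs loses (L):
i:   0  1  2  3  4  5  6  7  8  9 10 11 12 13 14 15 16 17 18 19 20
     L  W  L  W  W  L  W  L  W  W  L  W  L  W  W  L  W  L  W  W  L
Position 20 is L, so the second player wins.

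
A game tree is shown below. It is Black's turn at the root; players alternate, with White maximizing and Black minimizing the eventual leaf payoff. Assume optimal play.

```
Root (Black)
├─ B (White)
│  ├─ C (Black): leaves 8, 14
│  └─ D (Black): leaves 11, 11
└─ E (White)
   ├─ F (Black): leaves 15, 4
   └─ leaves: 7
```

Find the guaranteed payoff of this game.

C (Black): min(8, 14) = 8
D (Black): min(11, 11) = 11
B (White): max(8, 11) = 11
F (Black): min(15, 4) = 4
E (White): max(4, 7) = 7
Root (Black): min(11, 7) = 7

7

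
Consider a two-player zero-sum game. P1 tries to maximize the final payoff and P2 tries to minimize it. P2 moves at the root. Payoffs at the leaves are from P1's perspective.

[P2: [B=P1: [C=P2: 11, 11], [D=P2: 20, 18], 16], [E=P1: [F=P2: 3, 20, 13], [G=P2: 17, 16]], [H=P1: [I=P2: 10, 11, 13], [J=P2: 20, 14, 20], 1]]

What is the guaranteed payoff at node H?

14

I: min(10, 11, 13) = 10
J: min(20, 14, 20) = 14
H: max(10, 14, 1) = 14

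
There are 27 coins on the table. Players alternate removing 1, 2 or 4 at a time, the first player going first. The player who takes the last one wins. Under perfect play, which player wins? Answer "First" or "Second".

Second

Compute winning (W) and losing (L) positions by backward induction:
i:   0  1  2  3  4  5  6  7  8  9 10 11 12 13 14 15 16 17 18 19 20 21 22 23 24 25 26 27
     L  W  W  L  W  W  L  W  W  L  W  W  L  W  W  L  W  W  L  W  W  L  W  W  L  W  W  L
Position 27 is L, so the second player wins.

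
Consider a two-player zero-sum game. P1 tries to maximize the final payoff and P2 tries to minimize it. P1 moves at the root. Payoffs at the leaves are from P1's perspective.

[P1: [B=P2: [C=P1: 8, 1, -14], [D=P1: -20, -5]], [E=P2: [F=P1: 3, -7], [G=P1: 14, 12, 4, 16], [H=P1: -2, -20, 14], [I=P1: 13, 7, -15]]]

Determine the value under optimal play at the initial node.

3

C (P1): max(8, 1, -14) = 8
D (P1): max(-20, -5) = -5
B (P2): min(8, -5) = -5
F (P1): max(3, -7) = 3
G (P1): max(14, 12, 4, 16) = 16
H (P1): max(-2, -20, 14) = 14
I (P1): max(13, 7, -15) = 13
E (P2): min(3, 16, 14, 13) = 3
Root (P1): max(-5, 3) = 3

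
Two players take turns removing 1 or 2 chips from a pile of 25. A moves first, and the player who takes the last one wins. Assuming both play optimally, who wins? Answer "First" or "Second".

First

i:   0  1  2  3  4  5  6  7  8  9 10 11 12 13 14 15 16 17 18 19 20 21 22 23 24 25
     L  W  W  L  W  W  L  W  W  L  W  W  L  W  W  L  W  W  L  W  W  L  W  W  L  W
Position 25 is W, so the first player wins.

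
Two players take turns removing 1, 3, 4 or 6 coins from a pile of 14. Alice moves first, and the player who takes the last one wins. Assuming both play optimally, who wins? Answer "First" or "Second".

i:   0  1  2  3  4  5  6  7  8  9 10 11 12 13 14
     L  W  L  W  W  W  W  L  W  L  W  W  W  W  L
Position 14 is L, so the second player wins.

Second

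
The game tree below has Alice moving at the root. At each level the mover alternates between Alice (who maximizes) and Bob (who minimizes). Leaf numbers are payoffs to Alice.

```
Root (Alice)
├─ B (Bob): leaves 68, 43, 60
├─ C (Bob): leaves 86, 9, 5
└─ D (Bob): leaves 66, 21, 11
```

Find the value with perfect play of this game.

43

B (Bob): min(68, 43, 60) = 43
C (Bob): min(86, 9, 5) = 5
D (Bob): min(66, 21, 11) = 11
Root (Alice): max(43, 5, 11) = 43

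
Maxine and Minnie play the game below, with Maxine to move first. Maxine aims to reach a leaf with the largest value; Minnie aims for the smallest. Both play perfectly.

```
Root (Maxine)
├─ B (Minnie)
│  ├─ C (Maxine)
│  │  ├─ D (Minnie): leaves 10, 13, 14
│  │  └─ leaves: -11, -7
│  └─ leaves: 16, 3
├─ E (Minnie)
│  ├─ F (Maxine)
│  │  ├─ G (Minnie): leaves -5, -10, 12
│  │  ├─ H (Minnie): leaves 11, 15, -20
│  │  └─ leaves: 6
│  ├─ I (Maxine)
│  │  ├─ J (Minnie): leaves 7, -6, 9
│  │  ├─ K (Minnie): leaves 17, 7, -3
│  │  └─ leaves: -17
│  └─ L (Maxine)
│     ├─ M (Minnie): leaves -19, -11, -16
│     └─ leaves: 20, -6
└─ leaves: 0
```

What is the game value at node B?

3

D: min(10, 13, 14) = 10
C: max(10, -11, -7) = 10
B: min(10, 16, 3) = 3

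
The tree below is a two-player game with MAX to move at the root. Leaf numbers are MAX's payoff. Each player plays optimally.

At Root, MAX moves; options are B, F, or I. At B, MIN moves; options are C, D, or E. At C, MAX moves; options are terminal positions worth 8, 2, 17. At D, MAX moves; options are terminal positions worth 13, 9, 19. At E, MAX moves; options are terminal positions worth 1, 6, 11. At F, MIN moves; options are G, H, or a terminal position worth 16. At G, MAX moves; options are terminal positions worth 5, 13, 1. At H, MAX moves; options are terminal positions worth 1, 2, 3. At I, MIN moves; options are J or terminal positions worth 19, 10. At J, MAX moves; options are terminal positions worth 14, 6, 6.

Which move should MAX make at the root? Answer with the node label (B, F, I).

B

C (MAX): max(8, 2, 17) = 17
D (MAX): max(13, 9, 19) = 19
E (MAX): max(1, 6, 11) = 11
B (MIN): min(17, 19, 11) = 11
G (MAX): max(5, 13, 1) = 13
H (MAX): max(1, 2, 3) = 3
F (MIN): min(13, 3, 16) = 3
J (MAX): max(14, 6, 6) = 14
I (MIN): min(14, 19, 10) = 10
Root (MAX): max(11, 3, 10) = 11
MAX picks the child with the highest value: B (value 11).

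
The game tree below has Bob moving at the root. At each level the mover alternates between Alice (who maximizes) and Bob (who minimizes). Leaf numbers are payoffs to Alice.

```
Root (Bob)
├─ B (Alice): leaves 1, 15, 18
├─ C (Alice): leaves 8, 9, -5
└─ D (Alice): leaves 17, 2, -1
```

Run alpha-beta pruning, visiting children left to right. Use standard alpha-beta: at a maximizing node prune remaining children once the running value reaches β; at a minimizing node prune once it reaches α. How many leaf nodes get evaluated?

7

B [α=-∞,β=+∞]: v=18
C [α=-∞,β=18]: v=9
D [α=-∞,β=9]: v=17 after child 1 ≥ β → β-cutoff, skip 2
Root [α=-∞,β=+∞]: v=9
Leaves evaluated: 7 of 9.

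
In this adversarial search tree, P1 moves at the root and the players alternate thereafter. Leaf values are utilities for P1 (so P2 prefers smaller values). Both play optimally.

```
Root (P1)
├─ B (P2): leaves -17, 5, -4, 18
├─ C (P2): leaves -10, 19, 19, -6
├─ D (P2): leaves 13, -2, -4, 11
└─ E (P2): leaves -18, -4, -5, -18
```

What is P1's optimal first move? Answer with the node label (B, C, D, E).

D

B (P2): min(-17, 5, -4, 18) = -17
C (P2): min(-10, 19, 19, -6) = -10
D (P2): min(13, -2, -4, 11) = -4
E (P2): min(-18, -4, -5, -18) = -18
Root (P1): max(-17, -10, -4, -18) = -4
P1 picks the child with the highest value: D (value -4).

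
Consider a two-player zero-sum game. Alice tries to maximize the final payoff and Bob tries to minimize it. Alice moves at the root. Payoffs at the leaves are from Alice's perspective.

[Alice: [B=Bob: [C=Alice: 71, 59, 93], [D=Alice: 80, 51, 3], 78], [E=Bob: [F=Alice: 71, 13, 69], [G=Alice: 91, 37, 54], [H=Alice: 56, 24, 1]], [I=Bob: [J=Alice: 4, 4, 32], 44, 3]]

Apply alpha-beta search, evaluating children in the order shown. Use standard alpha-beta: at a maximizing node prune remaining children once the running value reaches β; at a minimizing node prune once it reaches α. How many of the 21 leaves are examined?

13

C [α=-∞,β=+∞]: v=93
D [α=-∞,β=93]: v=80
B [α=-∞,β=+∞]: v=78
F [α=78,β=+∞]: v=71
E [α=78,β=+∞]: v=71 after child 1 ≤ α → α-cutoff, skip 2
J [α=78,β=+∞]: v=32
I [α=78,β=+∞]: v=32 after child 1 ≤ α → α-cutoff, skip 2
Root [α=-∞,β=+∞]: v=78
Leaves evaluated: 13 of 21.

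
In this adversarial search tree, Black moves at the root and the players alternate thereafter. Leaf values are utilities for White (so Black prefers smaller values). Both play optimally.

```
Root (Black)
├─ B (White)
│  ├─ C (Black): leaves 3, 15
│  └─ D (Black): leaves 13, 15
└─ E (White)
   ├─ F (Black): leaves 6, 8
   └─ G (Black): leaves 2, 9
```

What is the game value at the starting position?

C (Black): min(3, 15) = 3
D (Black): min(13, 15) = 13
B (White): max(3, 13) = 13
F (Black): min(6, 8) = 6
G (Black): min(2, 9) = 2
E (White): max(6, 2) = 6
Root (Black): min(13, 6) = 6

6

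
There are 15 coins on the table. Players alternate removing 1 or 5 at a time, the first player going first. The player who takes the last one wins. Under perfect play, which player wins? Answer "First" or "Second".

Positions where the player to move wins (W) vs loses (L):
i:   0  1  2  3  4  5  6  7  8  9 10 11 12 13 14 15
     L  W  L  W  L  W  L  W  L  W  L  W  L  W  L  W
Position 15 is W, so the first player wins.

First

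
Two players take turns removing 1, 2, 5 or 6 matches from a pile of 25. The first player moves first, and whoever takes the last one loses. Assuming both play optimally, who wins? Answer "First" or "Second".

i:   0  1  2  3  4  5  6  7  8  9 10 11 12 13 14 15 16 17 18 19 20 21 22 23 24 25
     W  L  W  W  L  W  W  W  L  W  W  L  W  W  W  L  W  W  L  W  W  W  L  W  W  L
Position 25 is L, so the second player wins.

Second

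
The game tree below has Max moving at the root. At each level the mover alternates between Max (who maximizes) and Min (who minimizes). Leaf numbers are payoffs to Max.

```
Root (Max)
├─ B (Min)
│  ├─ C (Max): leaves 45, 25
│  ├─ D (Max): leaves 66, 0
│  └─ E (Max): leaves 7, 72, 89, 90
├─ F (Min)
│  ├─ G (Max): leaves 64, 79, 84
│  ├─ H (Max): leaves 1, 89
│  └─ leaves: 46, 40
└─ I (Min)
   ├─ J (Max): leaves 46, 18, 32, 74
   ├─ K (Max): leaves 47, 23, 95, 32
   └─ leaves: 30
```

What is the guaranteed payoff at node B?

45

C: max(45, 25) = 45
D: max(66, 0) = 66
E: max(7, 72, 89, 90) = 90
B: min(45, 66, 90) = 45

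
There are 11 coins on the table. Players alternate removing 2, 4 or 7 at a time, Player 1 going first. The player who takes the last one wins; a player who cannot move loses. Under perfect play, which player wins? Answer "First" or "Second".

i:   0  1  2  3  4  5  6  7  8  9 10 11
     L  L  W  W  W  W  L  W  W  L  W  W
Position 11 is W, so the first player wins.

First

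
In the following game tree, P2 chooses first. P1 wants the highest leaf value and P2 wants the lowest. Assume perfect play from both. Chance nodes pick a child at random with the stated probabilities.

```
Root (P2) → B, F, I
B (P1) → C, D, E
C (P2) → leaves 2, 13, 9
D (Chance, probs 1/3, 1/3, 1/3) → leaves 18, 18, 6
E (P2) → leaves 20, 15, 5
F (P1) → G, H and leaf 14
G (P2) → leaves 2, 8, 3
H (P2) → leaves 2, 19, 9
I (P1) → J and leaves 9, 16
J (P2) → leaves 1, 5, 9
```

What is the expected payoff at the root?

14

C (P2): min(2, 13, 9) = 2
D (Chance): 1/3·18 + 1/3·18 + 1/3·6 = 14
E (P2): min(20, 15, 5) = 5
B (P1): max(2, 14, 5) = 14
G (P2): min(2, 8, 3) = 2
H (P2): min(2, 19, 9) = 2
F (P1): max(2, 2, 14) = 14
J (P2): min(1, 5, 9) = 1
I (P1): max(1, 9, 16) = 16
Root (P2): min(14, 14, 16) = 14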